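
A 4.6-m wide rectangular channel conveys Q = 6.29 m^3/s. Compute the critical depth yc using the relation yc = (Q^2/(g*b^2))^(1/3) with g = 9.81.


Using yc = (Q^2 / (g * b^2))^(1/3):
Q^2 = 6.29^2 = 39.56.
g * b^2 = 9.81 * 4.6^2 = 9.81 * 21.16 = 207.58.
Q^2 / (g*b^2) = 39.56 / 207.58 = 0.1906.
yc = 0.1906^(1/3) = 0.5755 m.

0.5755


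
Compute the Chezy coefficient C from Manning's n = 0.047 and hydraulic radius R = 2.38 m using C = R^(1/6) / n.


The Chezy coefficient relates to Manning's n through C = R^(1/6) / n.
R^(1/6) = 2.38^(1/6) = 1.155481.
C = 1.155481 / 0.047 = 24.58 m^(1/2)/s.

24.58


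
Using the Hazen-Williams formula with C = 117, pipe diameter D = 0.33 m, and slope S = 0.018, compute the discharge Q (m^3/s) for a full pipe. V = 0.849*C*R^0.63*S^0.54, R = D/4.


For a full circular pipe, R = D/4 = 0.33/4 = 0.0825 m.
V = 0.849 * 117 * 0.0825^0.63 * 0.018^0.54
  = 0.849 * 117 * 0.207666 * 0.114248
  = 2.3567 m/s.
Pipe area A = pi*D^2/4 = pi*0.33^2/4 = 0.0855 m^2.
Q = A * V = 0.0855 * 2.3567 = 0.2016 m^3/s.

0.2016


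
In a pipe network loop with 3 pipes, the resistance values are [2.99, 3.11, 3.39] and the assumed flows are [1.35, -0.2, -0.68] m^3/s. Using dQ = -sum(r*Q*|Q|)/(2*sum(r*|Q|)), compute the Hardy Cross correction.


Numerator terms (r*Q*|Q|): 2.99*1.35*|1.35| = 5.4493; 3.11*-0.2*|-0.2| = -0.1244; 3.39*-0.68*|-0.68| = -1.5675.
Sum of numerator = 3.7573.
Denominator terms (r*|Q|): 2.99*|1.35| = 4.0365; 3.11*|-0.2| = 0.622; 3.39*|-0.68| = 2.3052.
2 * sum of denominator = 2 * 6.9637 = 13.9274.
dQ = -3.7573 / 13.9274 = -0.2698 m^3/s.

-0.2698


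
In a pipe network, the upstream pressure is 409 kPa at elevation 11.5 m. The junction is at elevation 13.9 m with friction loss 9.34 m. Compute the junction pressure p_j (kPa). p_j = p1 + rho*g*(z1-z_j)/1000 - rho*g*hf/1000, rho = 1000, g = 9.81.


Junction pressure: p_j = p1 + rho*g*(z1 - z_j)/1000 - rho*g*hf/1000.
Elevation term = 1000*9.81*(11.5 - 13.9)/1000 = -23.544 kPa.
Friction term = 1000*9.81*9.34/1000 = 91.625 kPa.
p_j = 409 + -23.544 - 91.625 = 293.83 kPa.

293.83


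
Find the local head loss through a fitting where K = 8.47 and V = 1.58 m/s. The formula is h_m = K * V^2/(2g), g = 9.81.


Minor loss formula: h_m = K * V^2/(2g).
V^2 = 1.58^2 = 2.4964.
V^2/(2g) = 2.4964 / 19.62 = 0.1272 m.
h_m = 8.47 * 0.1272 = 1.0777 m.

1.0777


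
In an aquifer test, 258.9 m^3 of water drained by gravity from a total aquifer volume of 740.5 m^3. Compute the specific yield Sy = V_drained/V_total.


Specific yield Sy = Volume drained / Total volume.
Sy = 258.9 / 740.5
   = 0.3496.

0.3496


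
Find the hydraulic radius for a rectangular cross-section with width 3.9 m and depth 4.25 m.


For a rectangular section:
Flow area A = b * y = 3.9 * 4.25 = 16.57 m^2.
Wetted perimeter P = b + 2y = 3.9 + 2*4.25 = 12.4 m.
Hydraulic radius R = A/P = 16.57 / 12.4 = 1.3367 m.

1.3367


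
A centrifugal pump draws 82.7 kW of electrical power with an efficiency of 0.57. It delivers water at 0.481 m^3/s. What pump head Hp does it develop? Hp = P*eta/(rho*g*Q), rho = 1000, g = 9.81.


Pump head formula: Hp = P * eta / (rho * g * Q).
Numerator: P * eta = 82.7 * 1000 * 0.57 = 47139.0 W.
Denominator: rho * g * Q = 1000 * 9.81 * 0.481 = 4718.61.
Hp = 47139.0 / 4718.61 = 9.99 m.

9.99


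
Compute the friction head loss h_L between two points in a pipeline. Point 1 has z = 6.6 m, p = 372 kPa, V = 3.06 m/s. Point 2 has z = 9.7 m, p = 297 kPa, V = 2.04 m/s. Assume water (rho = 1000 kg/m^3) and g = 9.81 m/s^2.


Total head at each section: H = z + p/(rho*g) + V^2/(2g).
H1 = 6.6 + 372*1000/(1000*9.81) + 3.06^2/(2*9.81)
   = 6.6 + 37.92 + 0.4772
   = 44.998 m.
H2 = 9.7 + 297*1000/(1000*9.81) + 2.04^2/(2*9.81)
   = 9.7 + 30.275 + 0.2121
   = 40.187 m.
h_L = H1 - H2 = 44.998 - 40.187 = 4.81 m.

4.81


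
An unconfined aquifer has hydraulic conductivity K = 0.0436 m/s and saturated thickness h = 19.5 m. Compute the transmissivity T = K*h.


Transmissivity is defined as T = K * h.
T = 0.0436 * 19.5
  = 0.8502 m^2/s.

0.8502


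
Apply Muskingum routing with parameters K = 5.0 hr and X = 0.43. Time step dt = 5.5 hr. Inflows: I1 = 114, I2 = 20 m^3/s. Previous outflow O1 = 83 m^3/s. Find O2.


Muskingum coefficients:
denom = 2*K*(1-X) + dt = 2*5.0*(1-0.43) + 5.5 = 11.2.
C0 = (dt - 2*K*X)/denom = (5.5 - 2*5.0*0.43)/11.2 = 0.1071.
C1 = (dt + 2*K*X)/denom = (5.5 + 2*5.0*0.43)/11.2 = 0.875.
C2 = (2*K*(1-X) - dt)/denom = 0.0179.
O2 = C0*I2 + C1*I1 + C2*O1
   = 0.1071*20 + 0.875*114 + 0.0179*83
   = 103.38 m^3/s.

103.38


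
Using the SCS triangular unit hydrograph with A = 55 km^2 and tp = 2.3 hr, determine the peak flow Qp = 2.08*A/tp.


SCS formula: Qp = 2.08 * A / tp.
Qp = 2.08 * 55 / 2.3
   = 114.4 / 2.3
   = 49.74 m^3/s per cm.

49.74


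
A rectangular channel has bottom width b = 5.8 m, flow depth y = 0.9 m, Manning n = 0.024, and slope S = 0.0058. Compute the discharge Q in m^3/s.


For a rectangular channel, the cross-sectional area A = b * y = 5.8 * 0.9 = 5.22 m^2.
The wetted perimeter P = b + 2y = 5.8 + 2*0.9 = 7.6 m.
Hydraulic radius R = A/P = 5.22/7.6 = 0.6868 m.
Velocity V = (1/n)*R^(2/3)*S^(1/2) = (1/0.024)*0.6868^(2/3)*0.0058^(1/2) = 2.4702 m/s.
Discharge Q = A * V = 5.22 * 2.4702 = 12.895 m^3/s.

12.895


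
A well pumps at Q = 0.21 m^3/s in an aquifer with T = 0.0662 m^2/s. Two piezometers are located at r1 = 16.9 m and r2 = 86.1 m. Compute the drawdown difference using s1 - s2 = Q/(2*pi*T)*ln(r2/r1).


Thiem equation: s1 - s2 = Q/(2*pi*T) * ln(r2/r1).
ln(r2/r1) = ln(86.1/16.9) = 1.6282.
Q/(2*pi*T) = 0.21 / (2*pi*0.0662) = 0.21 / 0.4159 = 0.5049.
s1 - s2 = 0.5049 * 1.6282 = 0.822 m.

0.822


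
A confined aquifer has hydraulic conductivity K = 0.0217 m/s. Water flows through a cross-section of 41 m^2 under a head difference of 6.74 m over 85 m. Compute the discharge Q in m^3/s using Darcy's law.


Darcy's law: Q = K * A * i, where i = dh/L.
Hydraulic gradient i = 6.74 / 85 = 0.079294.
Q = 0.0217 * 41 * 0.079294
  = 0.0705 m^3/s.

0.0705


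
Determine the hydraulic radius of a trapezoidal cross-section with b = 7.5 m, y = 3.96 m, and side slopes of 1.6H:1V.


For a trapezoidal section with side slope z:
A = (b + z*y)*y = (7.5 + 1.6*3.96)*3.96 = 54.791 m^2.
P = b + 2*y*sqrt(1 + z^2) = 7.5 + 2*3.96*sqrt(1 + 1.6^2) = 22.443 m.
R = A/P = 54.791 / 22.443 = 2.4413 m.

2.4413


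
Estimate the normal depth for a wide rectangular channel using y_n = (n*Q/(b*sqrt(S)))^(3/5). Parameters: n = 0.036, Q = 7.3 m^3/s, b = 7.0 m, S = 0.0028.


We use the wide-channel approximation y_n = (n*Q/(b*sqrt(S)))^(3/5).
sqrt(S) = sqrt(0.0028) = 0.052915.
Numerator: n*Q = 0.036 * 7.3 = 0.2628.
Denominator: b*sqrt(S) = 7.0 * 0.052915 = 0.370405.
arg = 0.7095.
y_n = 0.7095^(3/5) = 0.8139 m.

0.8139


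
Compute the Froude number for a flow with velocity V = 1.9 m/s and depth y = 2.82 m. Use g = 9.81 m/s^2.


The Froude number is defined as Fr = V / sqrt(g*y).
g*y = 9.81 * 2.82 = 27.6642.
sqrt(g*y) = sqrt(27.6642) = 5.2597.
Fr = 1.9 / 5.2597 = 0.3612.

0.3612


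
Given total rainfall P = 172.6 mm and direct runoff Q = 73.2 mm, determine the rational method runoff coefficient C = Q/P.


The runoff coefficient C = runoff depth / rainfall depth.
C = 73.2 / 172.6
  = 0.4241.

0.4241


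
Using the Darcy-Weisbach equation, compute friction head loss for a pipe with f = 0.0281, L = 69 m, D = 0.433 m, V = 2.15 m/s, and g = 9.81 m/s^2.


Darcy-Weisbach equation: h_f = f * (L/D) * V^2/(2g).
f * L/D = 0.0281 * 69/0.433 = 4.4778.
V^2/(2g) = 2.15^2 / (2*9.81) = 4.6225 / 19.62 = 0.2356 m.
h_f = 4.4778 * 0.2356 = 1.055 m.

1.055


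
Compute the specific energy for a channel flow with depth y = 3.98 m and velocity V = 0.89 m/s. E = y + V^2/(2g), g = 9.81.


Specific energy E = y + V^2/(2g).
Velocity head = V^2/(2g) = 0.89^2 / (2*9.81) = 0.7921 / 19.62 = 0.0404 m.
E = 3.98 + 0.0404 = 4.0204 m.

4.0204


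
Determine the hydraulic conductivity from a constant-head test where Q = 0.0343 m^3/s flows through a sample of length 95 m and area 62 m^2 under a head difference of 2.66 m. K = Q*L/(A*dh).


From K = Q*L / (A*dh):
Numerator: Q*L = 0.0343 * 95 = 3.2585.
Denominator: A*dh = 62 * 2.66 = 164.92.
K = 3.2585 / 164.92 = 0.019758 m/s.

0.019758


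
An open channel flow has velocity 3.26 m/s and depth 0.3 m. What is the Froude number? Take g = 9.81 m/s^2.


The Froude number is defined as Fr = V / sqrt(g*y).
g*y = 9.81 * 0.3 = 2.943.
sqrt(g*y) = sqrt(2.943) = 1.7155.
Fr = 3.26 / 1.7155 = 1.9003.

1.9003


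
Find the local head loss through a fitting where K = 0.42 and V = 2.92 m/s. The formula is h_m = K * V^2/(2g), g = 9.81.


Minor loss formula: h_m = K * V^2/(2g).
V^2 = 2.92^2 = 8.5264.
V^2/(2g) = 8.5264 / 19.62 = 0.4346 m.
h_m = 0.42 * 0.4346 = 0.1825 m.

0.1825


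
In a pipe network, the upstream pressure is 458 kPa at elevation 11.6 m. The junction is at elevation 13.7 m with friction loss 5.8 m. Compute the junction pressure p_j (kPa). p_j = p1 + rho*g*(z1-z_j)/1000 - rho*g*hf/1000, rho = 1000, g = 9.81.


Junction pressure: p_j = p1 + rho*g*(z1 - z_j)/1000 - rho*g*hf/1000.
Elevation term = 1000*9.81*(11.6 - 13.7)/1000 = -20.601 kPa.
Friction term = 1000*9.81*5.8/1000 = 56.898 kPa.
p_j = 458 + -20.601 - 56.898 = 380.5 kPa.

380.5


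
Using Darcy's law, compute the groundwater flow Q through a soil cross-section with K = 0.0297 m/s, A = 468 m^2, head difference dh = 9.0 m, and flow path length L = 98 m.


Darcy's law: Q = K * A * i, where i = dh/L.
Hydraulic gradient i = 9.0 / 98 = 0.091837.
Q = 0.0297 * 468 * 0.091837
  = 1.2765 m^3/s.

1.2765


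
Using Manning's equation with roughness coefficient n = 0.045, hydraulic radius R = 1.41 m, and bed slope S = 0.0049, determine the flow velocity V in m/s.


Manning's equation gives V = (1/n) * R^(2/3) * S^(1/2).
First, compute R^(2/3) = 1.41^(2/3) = 1.2574.
Next, S^(1/2) = 0.0049^(1/2) = 0.07.
Then 1/n = 1/0.045 = 22.22.
V = 22.22 * 1.2574 * 0.07 = 1.956 m/s.

1.956


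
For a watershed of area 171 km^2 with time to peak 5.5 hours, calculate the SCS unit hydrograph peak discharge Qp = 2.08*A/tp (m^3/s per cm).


SCS formula: Qp = 2.08 * A / tp.
Qp = 2.08 * 171 / 5.5
   = 355.68 / 5.5
   = 64.67 m^3/s per cm.

64.67


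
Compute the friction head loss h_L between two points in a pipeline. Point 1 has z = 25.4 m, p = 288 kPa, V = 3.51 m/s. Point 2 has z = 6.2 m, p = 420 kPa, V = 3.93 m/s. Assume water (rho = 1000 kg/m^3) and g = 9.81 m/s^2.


Total head at each section: H = z + p/(rho*g) + V^2/(2g).
H1 = 25.4 + 288*1000/(1000*9.81) + 3.51^2/(2*9.81)
   = 25.4 + 29.358 + 0.6279
   = 55.386 m.
H2 = 6.2 + 420*1000/(1000*9.81) + 3.93^2/(2*9.81)
   = 6.2 + 42.813 + 0.7872
   = 49.801 m.
h_L = H1 - H2 = 55.386 - 49.801 = 5.585 m.

5.585


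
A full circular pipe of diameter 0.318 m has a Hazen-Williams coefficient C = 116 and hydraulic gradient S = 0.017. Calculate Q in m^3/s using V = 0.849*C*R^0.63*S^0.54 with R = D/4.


For a full circular pipe, R = D/4 = 0.318/4 = 0.0795 m.
V = 0.849 * 116 * 0.0795^0.63 * 0.017^0.54
  = 0.849 * 116 * 0.202876 * 0.110775
  = 2.2133 m/s.
Pipe area A = pi*D^2/4 = pi*0.318^2/4 = 0.0794 m^2.
Q = A * V = 0.0794 * 2.2133 = 0.1758 m^3/s.

0.1758


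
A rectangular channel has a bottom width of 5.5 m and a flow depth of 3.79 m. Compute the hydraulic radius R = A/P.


For a rectangular section:
Flow area A = b * y = 5.5 * 3.79 = 20.84 m^2.
Wetted perimeter P = b + 2y = 5.5 + 2*3.79 = 13.08 m.
Hydraulic radius R = A/P = 20.84 / 13.08 = 1.5937 m.

1.5937


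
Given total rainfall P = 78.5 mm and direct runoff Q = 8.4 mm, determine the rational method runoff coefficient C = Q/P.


The runoff coefficient C = runoff depth / rainfall depth.
C = 8.4 / 78.5
  = 0.107.

0.107


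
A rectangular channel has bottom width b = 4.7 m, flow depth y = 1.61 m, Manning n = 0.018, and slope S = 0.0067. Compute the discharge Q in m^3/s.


For a rectangular channel, the cross-sectional area A = b * y = 4.7 * 1.61 = 7.57 m^2.
The wetted perimeter P = b + 2y = 4.7 + 2*1.61 = 7.92 m.
Hydraulic radius R = A/P = 7.57/7.92 = 0.9554 m.
Velocity V = (1/n)*R^(2/3)*S^(1/2) = (1/0.018)*0.9554^(2/3)*0.0067^(1/2) = 4.4113 m/s.
Discharge Q = A * V = 7.57 * 4.4113 = 33.38 m^3/s.

33.38


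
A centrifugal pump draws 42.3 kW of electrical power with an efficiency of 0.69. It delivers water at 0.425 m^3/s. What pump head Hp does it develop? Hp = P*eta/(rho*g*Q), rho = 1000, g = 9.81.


Pump head formula: Hp = P * eta / (rho * g * Q).
Numerator: P * eta = 42.3 * 1000 * 0.69 = 29187.0 W.
Denominator: rho * g * Q = 1000 * 9.81 * 0.425 = 4169.25.
Hp = 29187.0 / 4169.25 = 7.0 m.

7.0


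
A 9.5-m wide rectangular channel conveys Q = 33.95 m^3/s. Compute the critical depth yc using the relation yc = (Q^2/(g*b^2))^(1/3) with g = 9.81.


Using yc = (Q^2 / (g * b^2))^(1/3):
Q^2 = 33.95^2 = 1152.6.
g * b^2 = 9.81 * 9.5^2 = 9.81 * 90.25 = 885.35.
Q^2 / (g*b^2) = 1152.6 / 885.35 = 1.3019.
yc = 1.3019^(1/3) = 1.0919 m.

1.0919


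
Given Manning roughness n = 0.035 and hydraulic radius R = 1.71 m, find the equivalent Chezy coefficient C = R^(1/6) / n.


The Chezy coefficient relates to Manning's n through C = R^(1/6) / n.
R^(1/6) = 1.71^(1/6) = 1.093535.
C = 1.093535 / 0.035 = 31.24 m^(1/2)/s.

31.24


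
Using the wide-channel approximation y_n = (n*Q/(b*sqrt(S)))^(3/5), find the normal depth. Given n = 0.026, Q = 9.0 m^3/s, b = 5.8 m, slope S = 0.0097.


We use the wide-channel approximation y_n = (n*Q/(b*sqrt(S)))^(3/5).
sqrt(S) = sqrt(0.0097) = 0.098489.
Numerator: n*Q = 0.026 * 9.0 = 0.234.
Denominator: b*sqrt(S) = 5.8 * 0.098489 = 0.571236.
arg = 0.4096.
y_n = 0.4096^(3/5) = 0.5854 m.

0.5854


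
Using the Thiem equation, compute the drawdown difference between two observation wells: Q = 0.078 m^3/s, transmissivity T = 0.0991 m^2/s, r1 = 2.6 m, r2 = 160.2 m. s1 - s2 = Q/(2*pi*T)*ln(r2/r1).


Thiem equation: s1 - s2 = Q/(2*pi*T) * ln(r2/r1).
ln(r2/r1) = ln(160.2/2.6) = 4.1209.
Q/(2*pi*T) = 0.078 / (2*pi*0.0991) = 0.078 / 0.6227 = 0.1253.
s1 - s2 = 0.1253 * 4.1209 = 0.5162 m.

0.5162


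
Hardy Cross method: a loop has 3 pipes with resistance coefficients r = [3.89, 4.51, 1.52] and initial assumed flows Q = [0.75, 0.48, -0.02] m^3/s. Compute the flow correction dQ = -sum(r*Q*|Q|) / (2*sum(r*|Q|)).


Numerator terms (r*Q*|Q|): 3.89*0.75*|0.75| = 2.1881; 4.51*0.48*|0.48| = 1.0391; 1.52*-0.02*|-0.02| = -0.0006.
Sum of numerator = 3.2266.
Denominator terms (r*|Q|): 3.89*|0.75| = 2.9175; 4.51*|0.48| = 2.1648; 1.52*|-0.02| = 0.0304.
2 * sum of denominator = 2 * 5.1127 = 10.2254.
dQ = -3.2266 / 10.2254 = -0.3155 m^3/s.

-0.3155


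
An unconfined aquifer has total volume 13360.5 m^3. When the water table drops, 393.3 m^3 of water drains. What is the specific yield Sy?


Specific yield Sy = Volume drained / Total volume.
Sy = 393.3 / 13360.5
   = 0.0294.

0.0294


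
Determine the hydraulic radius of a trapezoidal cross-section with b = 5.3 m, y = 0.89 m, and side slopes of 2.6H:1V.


For a trapezoidal section with side slope z:
A = (b + z*y)*y = (5.3 + 2.6*0.89)*0.89 = 6.776 m^2.
P = b + 2*y*sqrt(1 + z^2) = 5.3 + 2*0.89*sqrt(1 + 2.6^2) = 10.259 m.
R = A/P = 6.776 / 10.259 = 0.6606 m.

0.6606


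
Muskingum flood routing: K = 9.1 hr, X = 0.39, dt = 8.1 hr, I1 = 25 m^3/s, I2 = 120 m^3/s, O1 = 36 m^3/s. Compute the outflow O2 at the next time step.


Muskingum coefficients:
denom = 2*K*(1-X) + dt = 2*9.1*(1-0.39) + 8.1 = 19.202.
C0 = (dt - 2*K*X)/denom = (8.1 - 2*9.1*0.39)/19.202 = 0.0522.
C1 = (dt + 2*K*X)/denom = (8.1 + 2*9.1*0.39)/19.202 = 0.7915.
C2 = (2*K*(1-X) - dt)/denom = 0.1563.
O2 = C0*I2 + C1*I1 + C2*O1
   = 0.0522*120 + 0.7915*25 + 0.1563*36
   = 31.68 m^3/s.

31.68


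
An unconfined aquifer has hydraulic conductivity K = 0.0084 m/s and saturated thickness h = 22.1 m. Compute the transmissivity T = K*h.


Transmissivity is defined as T = K * h.
T = 0.0084 * 22.1
  = 0.1856 m^2/s.

0.1856


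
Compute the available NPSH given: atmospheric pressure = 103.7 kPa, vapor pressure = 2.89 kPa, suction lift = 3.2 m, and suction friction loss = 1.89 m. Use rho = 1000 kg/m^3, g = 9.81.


NPSHa = p_atm/(rho*g) - z_s - hf_s - p_vap/(rho*g).
p_atm/(rho*g) = 103.7*1000 / (1000*9.81) = 10.571 m.
p_vap/(rho*g) = 2.89*1000 / (1000*9.81) = 0.295 m.
NPSHa = 10.571 - 3.2 - 1.89 - 0.295
      = 5.19 m.

5.19


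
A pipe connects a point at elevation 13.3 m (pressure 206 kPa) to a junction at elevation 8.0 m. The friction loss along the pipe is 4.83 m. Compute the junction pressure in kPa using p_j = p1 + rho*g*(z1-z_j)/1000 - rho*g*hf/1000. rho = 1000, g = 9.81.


Junction pressure: p_j = p1 + rho*g*(z1 - z_j)/1000 - rho*g*hf/1000.
Elevation term = 1000*9.81*(13.3 - 8.0)/1000 = 51.993 kPa.
Friction term = 1000*9.81*4.83/1000 = 47.382 kPa.
p_j = 206 + 51.993 - 47.382 = 210.61 kPa.

210.61


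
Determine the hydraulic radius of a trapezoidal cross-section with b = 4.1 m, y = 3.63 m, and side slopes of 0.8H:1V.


For a trapezoidal section with side slope z:
A = (b + z*y)*y = (4.1 + 0.8*3.63)*3.63 = 25.425 m^2.
P = b + 2*y*sqrt(1 + z^2) = 4.1 + 2*3.63*sqrt(1 + 0.8^2) = 13.397 m.
R = A/P = 25.425 / 13.397 = 1.8977 m.

1.8977


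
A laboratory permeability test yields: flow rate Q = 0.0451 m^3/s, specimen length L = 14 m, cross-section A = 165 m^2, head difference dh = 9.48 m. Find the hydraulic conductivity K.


From K = Q*L / (A*dh):
Numerator: Q*L = 0.0451 * 14 = 0.6314.
Denominator: A*dh = 165 * 9.48 = 1564.2.
K = 0.6314 / 1564.2 = 0.000404 m/s.

0.000404


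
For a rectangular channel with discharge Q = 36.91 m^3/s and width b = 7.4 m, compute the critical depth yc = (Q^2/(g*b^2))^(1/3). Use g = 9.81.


Using yc = (Q^2 / (g * b^2))^(1/3):
Q^2 = 36.91^2 = 1362.35.
g * b^2 = 9.81 * 7.4^2 = 9.81 * 54.76 = 537.2.
Q^2 / (g*b^2) = 1362.35 / 537.2 = 2.536.
yc = 2.536^(1/3) = 1.3637 m.

1.3637


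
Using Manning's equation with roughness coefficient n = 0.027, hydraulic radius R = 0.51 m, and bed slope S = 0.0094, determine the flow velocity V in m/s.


Manning's equation gives V = (1/n) * R^(2/3) * S^(1/2).
First, compute R^(2/3) = 0.51^(2/3) = 0.6383.
Next, S^(1/2) = 0.0094^(1/2) = 0.096954.
Then 1/n = 1/0.027 = 37.04.
V = 37.04 * 0.6383 * 0.096954 = 2.2922 m/s.

2.2922


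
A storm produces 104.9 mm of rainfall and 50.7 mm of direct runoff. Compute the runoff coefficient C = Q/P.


The runoff coefficient C = runoff depth / rainfall depth.
C = 50.7 / 104.9
  = 0.4833.

0.4833


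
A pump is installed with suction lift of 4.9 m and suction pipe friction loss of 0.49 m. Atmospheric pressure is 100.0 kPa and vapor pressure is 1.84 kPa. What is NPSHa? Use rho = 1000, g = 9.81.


NPSHa = p_atm/(rho*g) - z_s - hf_s - p_vap/(rho*g).
p_atm/(rho*g) = 100.0*1000 / (1000*9.81) = 10.194 m.
p_vap/(rho*g) = 1.84*1000 / (1000*9.81) = 0.188 m.
NPSHa = 10.194 - 4.9 - 0.49 - 0.188
      = 4.62 m.

4.62


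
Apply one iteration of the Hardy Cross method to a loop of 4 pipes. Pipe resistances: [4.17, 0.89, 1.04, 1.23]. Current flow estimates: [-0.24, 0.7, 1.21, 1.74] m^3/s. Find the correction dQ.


Numerator terms (r*Q*|Q|): 4.17*-0.24*|-0.24| = -0.2402; 0.89*0.7*|0.7| = 0.4361; 1.04*1.21*|1.21| = 1.5227; 1.23*1.74*|1.74| = 3.7239.
Sum of numerator = 5.4425.
Denominator terms (r*|Q|): 4.17*|-0.24| = 1.0008; 0.89*|0.7| = 0.623; 1.04*|1.21| = 1.2584; 1.23*|1.74| = 2.1402.
2 * sum of denominator = 2 * 5.0224 = 10.0448.
dQ = -5.4425 / 10.0448 = -0.5418 m^3/s.

-0.5418


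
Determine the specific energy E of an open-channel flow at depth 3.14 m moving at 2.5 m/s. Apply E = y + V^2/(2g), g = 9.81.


Specific energy E = y + V^2/(2g).
Velocity head = V^2/(2g) = 2.5^2 / (2*9.81) = 6.25 / 19.62 = 0.3186 m.
E = 3.14 + 0.3186 = 3.4586 m.

3.4586


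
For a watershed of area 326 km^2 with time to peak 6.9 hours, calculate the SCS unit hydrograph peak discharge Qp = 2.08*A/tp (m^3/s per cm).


SCS formula: Qp = 2.08 * A / tp.
Qp = 2.08 * 326 / 6.9
   = 678.08 / 6.9
   = 98.27 m^3/s per cm.

98.27


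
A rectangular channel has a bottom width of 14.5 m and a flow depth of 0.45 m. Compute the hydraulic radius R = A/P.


For a rectangular section:
Flow area A = b * y = 14.5 * 0.45 = 6.53 m^2.
Wetted perimeter P = b + 2y = 14.5 + 2*0.45 = 15.4 m.
Hydraulic radius R = A/P = 6.53 / 15.4 = 0.4237 m.

0.4237


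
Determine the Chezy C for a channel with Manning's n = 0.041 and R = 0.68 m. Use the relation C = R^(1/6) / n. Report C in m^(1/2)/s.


The Chezy coefficient relates to Manning's n through C = R^(1/6) / n.
R^(1/6) = 0.68^(1/6) = 0.937745.
C = 0.937745 / 0.041 = 22.87 m^(1/2)/s.

22.87


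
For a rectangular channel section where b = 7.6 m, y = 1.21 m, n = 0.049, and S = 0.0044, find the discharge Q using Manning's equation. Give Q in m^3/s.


For a rectangular channel, the cross-sectional area A = b * y = 7.6 * 1.21 = 9.2 m^2.
The wetted perimeter P = b + 2y = 7.6 + 2*1.21 = 10.02 m.
Hydraulic radius R = A/P = 9.2/10.02 = 0.9178 m.
Velocity V = (1/n)*R^(2/3)*S^(1/2) = (1/0.049)*0.9178^(2/3)*0.0044^(1/2) = 1.2785 m/s.
Discharge Q = A * V = 9.2 * 1.2785 = 11.757 m^3/s.

11.757


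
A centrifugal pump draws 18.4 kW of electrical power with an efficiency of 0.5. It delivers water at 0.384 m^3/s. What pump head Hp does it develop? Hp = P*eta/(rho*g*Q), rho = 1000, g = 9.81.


Pump head formula: Hp = P * eta / (rho * g * Q).
Numerator: P * eta = 18.4 * 1000 * 0.5 = 9200.0 W.
Denominator: rho * g * Q = 1000 * 9.81 * 0.384 = 3767.04.
Hp = 9200.0 / 3767.04 = 2.44 m.

2.44


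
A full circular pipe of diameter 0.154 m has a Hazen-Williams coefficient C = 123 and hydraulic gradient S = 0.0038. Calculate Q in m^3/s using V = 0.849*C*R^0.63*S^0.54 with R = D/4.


For a full circular pipe, R = D/4 = 0.154/4 = 0.0385 m.
V = 0.849 * 123 * 0.0385^0.63 * 0.0038^0.54
  = 0.849 * 123 * 0.128481 * 0.049327
  = 0.6618 m/s.
Pipe area A = pi*D^2/4 = pi*0.154^2/4 = 0.0186 m^2.
Q = A * V = 0.0186 * 0.6618 = 0.0123 m^3/s.

0.0123


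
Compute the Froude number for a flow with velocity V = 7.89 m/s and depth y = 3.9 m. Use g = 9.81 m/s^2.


The Froude number is defined as Fr = V / sqrt(g*y).
g*y = 9.81 * 3.9 = 38.259.
sqrt(g*y) = sqrt(38.259) = 6.1854.
Fr = 7.89 / 6.1854 = 1.2756.

1.2756


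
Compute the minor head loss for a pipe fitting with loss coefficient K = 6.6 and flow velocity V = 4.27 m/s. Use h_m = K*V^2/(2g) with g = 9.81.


Minor loss formula: h_m = K * V^2/(2g).
V^2 = 4.27^2 = 18.2329.
V^2/(2g) = 18.2329 / 19.62 = 0.9293 m.
h_m = 6.6 * 0.9293 = 6.1334 m.

6.1334


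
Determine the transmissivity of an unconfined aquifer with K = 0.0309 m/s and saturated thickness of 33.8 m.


Transmissivity is defined as T = K * h.
T = 0.0309 * 33.8
  = 1.0444 m^2/s.

1.0444


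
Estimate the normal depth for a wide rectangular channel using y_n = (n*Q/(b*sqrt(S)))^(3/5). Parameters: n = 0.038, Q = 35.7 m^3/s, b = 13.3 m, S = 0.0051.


We use the wide-channel approximation y_n = (n*Q/(b*sqrt(S)))^(3/5).
sqrt(S) = sqrt(0.0051) = 0.071414.
Numerator: n*Q = 0.038 * 35.7 = 1.3566.
Denominator: b*sqrt(S) = 13.3 * 0.071414 = 0.949806.
arg = 1.4283.
y_n = 1.4283^(3/5) = 1.2385 m.

1.2385


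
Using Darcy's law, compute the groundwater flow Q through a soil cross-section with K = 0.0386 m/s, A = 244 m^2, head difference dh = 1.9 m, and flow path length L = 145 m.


Darcy's law: Q = K * A * i, where i = dh/L.
Hydraulic gradient i = 1.9 / 145 = 0.013103.
Q = 0.0386 * 244 * 0.013103
  = 0.1234 m^3/s.

0.1234


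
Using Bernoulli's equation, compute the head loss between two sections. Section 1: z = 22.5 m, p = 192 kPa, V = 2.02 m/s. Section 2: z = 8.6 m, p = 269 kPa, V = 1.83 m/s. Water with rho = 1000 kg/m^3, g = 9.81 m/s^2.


Total head at each section: H = z + p/(rho*g) + V^2/(2g).
H1 = 22.5 + 192*1000/(1000*9.81) + 2.02^2/(2*9.81)
   = 22.5 + 19.572 + 0.208
   = 42.28 m.
H2 = 8.6 + 269*1000/(1000*9.81) + 1.83^2/(2*9.81)
   = 8.6 + 27.421 + 0.1707
   = 36.192 m.
h_L = H1 - H2 = 42.28 - 36.192 = 6.088 m.

6.088


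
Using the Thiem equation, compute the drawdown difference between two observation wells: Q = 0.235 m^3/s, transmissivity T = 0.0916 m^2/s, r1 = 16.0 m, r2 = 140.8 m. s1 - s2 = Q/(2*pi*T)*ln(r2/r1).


Thiem equation: s1 - s2 = Q/(2*pi*T) * ln(r2/r1).
ln(r2/r1) = ln(140.8/16.0) = 2.1748.
Q/(2*pi*T) = 0.235 / (2*pi*0.0916) = 0.235 / 0.5755 = 0.4083.
s1 - s2 = 0.4083 * 2.1748 = 0.888 m.

0.888


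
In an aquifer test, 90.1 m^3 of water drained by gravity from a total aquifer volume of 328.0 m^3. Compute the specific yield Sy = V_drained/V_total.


Specific yield Sy = Volume drained / Total volume.
Sy = 90.1 / 328.0
   = 0.2747.

0.2747


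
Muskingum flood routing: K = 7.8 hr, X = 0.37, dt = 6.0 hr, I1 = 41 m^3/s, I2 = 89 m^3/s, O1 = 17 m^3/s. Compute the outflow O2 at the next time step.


Muskingum coefficients:
denom = 2*K*(1-X) + dt = 2*7.8*(1-0.37) + 6.0 = 15.828.
C0 = (dt - 2*K*X)/denom = (6.0 - 2*7.8*0.37)/15.828 = 0.0144.
C1 = (dt + 2*K*X)/denom = (6.0 + 2*7.8*0.37)/15.828 = 0.7437.
C2 = (2*K*(1-X) - dt)/denom = 0.2418.
O2 = C0*I2 + C1*I1 + C2*O1
   = 0.0144*89 + 0.7437*41 + 0.2418*17
   = 35.89 m^3/s.

35.89


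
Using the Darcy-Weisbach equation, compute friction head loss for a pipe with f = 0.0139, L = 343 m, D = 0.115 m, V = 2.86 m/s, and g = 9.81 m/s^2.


Darcy-Weisbach equation: h_f = f * (L/D) * V^2/(2g).
f * L/D = 0.0139 * 343/0.115 = 41.4583.
V^2/(2g) = 2.86^2 / (2*9.81) = 8.1796 / 19.62 = 0.4169 m.
h_f = 41.4583 * 0.4169 = 17.284 m.

17.284


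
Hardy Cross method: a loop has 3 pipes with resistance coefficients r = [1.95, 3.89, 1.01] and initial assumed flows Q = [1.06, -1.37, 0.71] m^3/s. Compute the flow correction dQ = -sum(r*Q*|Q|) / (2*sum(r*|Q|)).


Numerator terms (r*Q*|Q|): 1.95*1.06*|1.06| = 2.191; 3.89*-1.37*|-1.37| = -7.3011; 1.01*0.71*|0.71| = 0.5091.
Sum of numerator = -4.601.
Denominator terms (r*|Q|): 1.95*|1.06| = 2.067; 3.89*|-1.37| = 5.3293; 1.01*|0.71| = 0.7171.
2 * sum of denominator = 2 * 8.1134 = 16.2268.
dQ = --4.601 / 16.2268 = 0.2835 m^3/s.

0.2835


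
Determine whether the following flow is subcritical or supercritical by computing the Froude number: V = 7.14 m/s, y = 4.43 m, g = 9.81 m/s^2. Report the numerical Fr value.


The Froude number is defined as Fr = V / sqrt(g*y).
g*y = 9.81 * 4.43 = 43.4583.
sqrt(g*y) = sqrt(43.4583) = 6.5923.
Fr = 7.14 / 6.5923 = 1.0831.
Since Fr > 1, the flow is supercritical.

1.0831


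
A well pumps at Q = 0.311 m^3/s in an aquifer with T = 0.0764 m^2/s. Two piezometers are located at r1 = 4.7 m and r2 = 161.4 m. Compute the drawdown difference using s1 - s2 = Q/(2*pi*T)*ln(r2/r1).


Thiem equation: s1 - s2 = Q/(2*pi*T) * ln(r2/r1).
ln(r2/r1) = ln(161.4/4.7) = 3.5363.
Q/(2*pi*T) = 0.311 / (2*pi*0.0764) = 0.311 / 0.48 = 0.6479.
s1 - s2 = 0.6479 * 3.5363 = 2.2911 m.

2.2911


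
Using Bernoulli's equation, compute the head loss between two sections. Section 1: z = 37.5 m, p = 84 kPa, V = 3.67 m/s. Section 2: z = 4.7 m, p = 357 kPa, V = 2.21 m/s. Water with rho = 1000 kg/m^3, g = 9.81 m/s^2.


Total head at each section: H = z + p/(rho*g) + V^2/(2g).
H1 = 37.5 + 84*1000/(1000*9.81) + 3.67^2/(2*9.81)
   = 37.5 + 8.563 + 0.6865
   = 46.749 m.
H2 = 4.7 + 357*1000/(1000*9.81) + 2.21^2/(2*9.81)
   = 4.7 + 36.391 + 0.2489
   = 41.34 m.
h_L = H1 - H2 = 46.749 - 41.34 = 5.409 m.

5.409


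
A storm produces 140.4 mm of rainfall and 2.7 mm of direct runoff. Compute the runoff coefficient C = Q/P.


The runoff coefficient C = runoff depth / rainfall depth.
C = 2.7 / 140.4
  = 0.0192.

0.0192


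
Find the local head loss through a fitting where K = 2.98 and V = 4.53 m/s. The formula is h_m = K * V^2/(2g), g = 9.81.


Minor loss formula: h_m = K * V^2/(2g).
V^2 = 4.53^2 = 20.5209.
V^2/(2g) = 20.5209 / 19.62 = 1.0459 m.
h_m = 2.98 * 1.0459 = 3.1168 m.

3.1168


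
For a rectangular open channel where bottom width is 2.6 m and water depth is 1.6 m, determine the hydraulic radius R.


For a rectangular section:
Flow area A = b * y = 2.6 * 1.6 = 4.16 m^2.
Wetted perimeter P = b + 2y = 2.6 + 2*1.6 = 5.8 m.
Hydraulic radius R = A/P = 4.16 / 5.8 = 0.7172 m.

0.7172


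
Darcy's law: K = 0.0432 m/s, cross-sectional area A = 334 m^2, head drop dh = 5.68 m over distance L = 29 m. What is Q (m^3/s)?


Darcy's law: Q = K * A * i, where i = dh/L.
Hydraulic gradient i = 5.68 / 29 = 0.195862.
Q = 0.0432 * 334 * 0.195862
  = 2.8261 m^3/s.

2.8261


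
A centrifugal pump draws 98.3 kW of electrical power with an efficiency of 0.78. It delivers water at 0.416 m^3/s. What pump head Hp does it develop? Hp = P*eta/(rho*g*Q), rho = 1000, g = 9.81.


Pump head formula: Hp = P * eta / (rho * g * Q).
Numerator: P * eta = 98.3 * 1000 * 0.78 = 76674.0 W.
Denominator: rho * g * Q = 1000 * 9.81 * 0.416 = 4080.96.
Hp = 76674.0 / 4080.96 = 18.79 m.

18.79


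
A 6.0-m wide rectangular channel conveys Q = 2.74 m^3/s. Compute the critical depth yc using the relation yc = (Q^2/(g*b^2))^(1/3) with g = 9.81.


Using yc = (Q^2 / (g * b^2))^(1/3):
Q^2 = 2.74^2 = 7.51.
g * b^2 = 9.81 * 6.0^2 = 9.81 * 36.0 = 353.16.
Q^2 / (g*b^2) = 7.51 / 353.16 = 0.0213.
yc = 0.0213^(1/3) = 0.277 m.

0.277


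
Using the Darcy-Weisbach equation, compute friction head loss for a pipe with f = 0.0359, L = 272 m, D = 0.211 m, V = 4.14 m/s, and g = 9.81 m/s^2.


Darcy-Weisbach equation: h_f = f * (L/D) * V^2/(2g).
f * L/D = 0.0359 * 272/0.211 = 46.2787.
V^2/(2g) = 4.14^2 / (2*9.81) = 17.1396 / 19.62 = 0.8736 m.
h_f = 46.2787 * 0.8736 = 40.428 m.

40.428


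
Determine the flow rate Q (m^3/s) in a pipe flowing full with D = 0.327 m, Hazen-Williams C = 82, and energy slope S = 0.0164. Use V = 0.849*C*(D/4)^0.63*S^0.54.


For a full circular pipe, R = D/4 = 0.327/4 = 0.0818 m.
V = 0.849 * 82 * 0.0818^0.63 * 0.0164^0.54
  = 0.849 * 82 * 0.206475 * 0.108646
  = 1.5617 m/s.
Pipe area A = pi*D^2/4 = pi*0.327^2/4 = 0.084 m^2.
Q = A * V = 0.084 * 1.5617 = 0.1312 m^3/s.

0.1312


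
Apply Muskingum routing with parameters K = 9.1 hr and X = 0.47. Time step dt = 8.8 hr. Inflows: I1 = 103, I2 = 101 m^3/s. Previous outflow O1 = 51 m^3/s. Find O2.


Muskingum coefficients:
denom = 2*K*(1-X) + dt = 2*9.1*(1-0.47) + 8.8 = 18.446.
C0 = (dt - 2*K*X)/denom = (8.8 - 2*9.1*0.47)/18.446 = 0.0133.
C1 = (dt + 2*K*X)/denom = (8.8 + 2*9.1*0.47)/18.446 = 0.9408.
C2 = (2*K*(1-X) - dt)/denom = 0.0459.
O2 = C0*I2 + C1*I1 + C2*O1
   = 0.0133*101 + 0.9408*103 + 0.0459*51
   = 100.59 m^3/s.

100.59


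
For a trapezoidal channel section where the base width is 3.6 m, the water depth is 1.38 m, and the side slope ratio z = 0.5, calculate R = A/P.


For a trapezoidal section with side slope z:
A = (b + z*y)*y = (3.6 + 0.5*1.38)*1.38 = 5.92 m^2.
P = b + 2*y*sqrt(1 + z^2) = 3.6 + 2*1.38*sqrt(1 + 0.5^2) = 6.686 m.
R = A/P = 5.92 / 6.686 = 0.8855 m.

0.8855


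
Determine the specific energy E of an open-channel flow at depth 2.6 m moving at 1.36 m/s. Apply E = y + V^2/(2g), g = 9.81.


Specific energy E = y + V^2/(2g).
Velocity head = V^2/(2g) = 1.36^2 / (2*9.81) = 1.8496 / 19.62 = 0.0943 m.
E = 2.6 + 0.0943 = 2.6943 m.

2.6943


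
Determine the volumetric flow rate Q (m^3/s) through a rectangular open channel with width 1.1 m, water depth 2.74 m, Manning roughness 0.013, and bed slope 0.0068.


For a rectangular channel, the cross-sectional area A = b * y = 1.1 * 2.74 = 3.01 m^2.
The wetted perimeter P = b + 2y = 1.1 + 2*2.74 = 6.58 m.
Hydraulic radius R = A/P = 3.01/6.58 = 0.4581 m.
Velocity V = (1/n)*R^(2/3)*S^(1/2) = (1/0.013)*0.4581^(2/3)*0.0068^(1/2) = 3.7693 m/s.
Discharge Q = A * V = 3.01 * 3.7693 = 11.361 m^3/s.

11.361


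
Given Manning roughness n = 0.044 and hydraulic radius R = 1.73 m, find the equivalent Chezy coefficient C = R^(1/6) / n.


The Chezy coefficient relates to Manning's n through C = R^(1/6) / n.
R^(1/6) = 1.73^(1/6) = 1.095656.
C = 1.095656 / 0.044 = 24.9 m^(1/2)/s.

24.9


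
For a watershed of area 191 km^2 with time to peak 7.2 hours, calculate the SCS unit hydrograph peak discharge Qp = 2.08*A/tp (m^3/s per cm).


SCS formula: Qp = 2.08 * A / tp.
Qp = 2.08 * 191 / 7.2
   = 397.28 / 7.2
   = 55.18 m^3/s per cm.

55.18


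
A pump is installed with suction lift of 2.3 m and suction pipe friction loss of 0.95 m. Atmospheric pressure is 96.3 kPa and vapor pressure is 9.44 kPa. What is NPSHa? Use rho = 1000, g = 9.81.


NPSHa = p_atm/(rho*g) - z_s - hf_s - p_vap/(rho*g).
p_atm/(rho*g) = 96.3*1000 / (1000*9.81) = 9.817 m.
p_vap/(rho*g) = 9.44*1000 / (1000*9.81) = 0.962 m.
NPSHa = 9.817 - 2.3 - 0.95 - 0.962
      = 5.6 m.

5.6


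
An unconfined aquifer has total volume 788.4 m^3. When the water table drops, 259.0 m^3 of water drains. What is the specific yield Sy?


Specific yield Sy = Volume drained / Total volume.
Sy = 259.0 / 788.4
   = 0.3285.

0.3285


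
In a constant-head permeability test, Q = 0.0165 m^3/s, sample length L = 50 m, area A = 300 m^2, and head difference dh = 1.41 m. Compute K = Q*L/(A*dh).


From K = Q*L / (A*dh):
Numerator: Q*L = 0.0165 * 50 = 0.825.
Denominator: A*dh = 300 * 1.41 = 423.0.
K = 0.825 / 423.0 = 0.00195 m/s.

0.00195


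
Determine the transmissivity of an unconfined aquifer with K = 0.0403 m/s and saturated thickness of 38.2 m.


Transmissivity is defined as T = K * h.
T = 0.0403 * 38.2
  = 1.5395 m^2/s.

1.5395


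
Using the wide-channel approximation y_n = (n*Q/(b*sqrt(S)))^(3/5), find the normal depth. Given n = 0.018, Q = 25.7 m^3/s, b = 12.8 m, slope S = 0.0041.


We use the wide-channel approximation y_n = (n*Q/(b*sqrt(S)))^(3/5).
sqrt(S) = sqrt(0.0041) = 0.064031.
Numerator: n*Q = 0.018 * 25.7 = 0.4626.
Denominator: b*sqrt(S) = 12.8 * 0.064031 = 0.819597.
arg = 0.5644.
y_n = 0.5644^(3/5) = 0.7095 m.

0.7095


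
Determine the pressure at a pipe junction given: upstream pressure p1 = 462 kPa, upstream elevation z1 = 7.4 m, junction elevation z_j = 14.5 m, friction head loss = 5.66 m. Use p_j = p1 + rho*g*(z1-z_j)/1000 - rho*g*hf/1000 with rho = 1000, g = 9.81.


Junction pressure: p_j = p1 + rho*g*(z1 - z_j)/1000 - rho*g*hf/1000.
Elevation term = 1000*9.81*(7.4 - 14.5)/1000 = -69.651 kPa.
Friction term = 1000*9.81*5.66/1000 = 55.525 kPa.
p_j = 462 + -69.651 - 55.525 = 336.82 kPa.

336.82


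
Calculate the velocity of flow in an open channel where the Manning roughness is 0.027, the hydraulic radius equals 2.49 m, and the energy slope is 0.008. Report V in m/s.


Manning's equation gives V = (1/n) * R^(2/3) * S^(1/2).
First, compute R^(2/3) = 2.49^(2/3) = 1.8371.
Next, S^(1/2) = 0.008^(1/2) = 0.089443.
Then 1/n = 1/0.027 = 37.04.
V = 37.04 * 1.8371 * 0.089443 = 6.0858 m/s.

6.0858


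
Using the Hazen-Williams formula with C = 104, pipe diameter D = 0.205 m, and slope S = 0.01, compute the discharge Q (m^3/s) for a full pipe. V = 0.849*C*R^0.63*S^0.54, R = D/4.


For a full circular pipe, R = D/4 = 0.205/4 = 0.0512 m.
V = 0.849 * 104 * 0.0512^0.63 * 0.01^0.54
  = 0.849 * 104 * 0.153853 * 0.083176
  = 1.1299 m/s.
Pipe area A = pi*D^2/4 = pi*0.205^2/4 = 0.033 m^2.
Q = A * V = 0.033 * 1.1299 = 0.0373 m^3/s.

0.0373


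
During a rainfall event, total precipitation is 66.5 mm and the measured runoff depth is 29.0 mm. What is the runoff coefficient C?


The runoff coefficient C = runoff depth / rainfall depth.
C = 29.0 / 66.5
  = 0.4361.

0.4361


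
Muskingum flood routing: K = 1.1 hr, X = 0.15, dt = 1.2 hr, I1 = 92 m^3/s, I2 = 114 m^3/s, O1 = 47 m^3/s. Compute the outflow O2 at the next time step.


Muskingum coefficients:
denom = 2*K*(1-X) + dt = 2*1.1*(1-0.15) + 1.2 = 3.07.
C0 = (dt - 2*K*X)/denom = (1.2 - 2*1.1*0.15)/3.07 = 0.2834.
C1 = (dt + 2*K*X)/denom = (1.2 + 2*1.1*0.15)/3.07 = 0.4984.
C2 = (2*K*(1-X) - dt)/denom = 0.2182.
O2 = C0*I2 + C1*I1 + C2*O1
   = 0.2834*114 + 0.4984*92 + 0.2182*47
   = 88.41 m^3/s.

88.41


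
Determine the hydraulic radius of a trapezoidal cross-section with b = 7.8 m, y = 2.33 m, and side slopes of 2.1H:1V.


For a trapezoidal section with side slope z:
A = (b + z*y)*y = (7.8 + 2.1*2.33)*2.33 = 29.575 m^2.
P = b + 2*y*sqrt(1 + z^2) = 7.8 + 2*2.33*sqrt(1 + 2.1^2) = 18.639 m.
R = A/P = 29.575 / 18.639 = 1.5867 m.

1.5867


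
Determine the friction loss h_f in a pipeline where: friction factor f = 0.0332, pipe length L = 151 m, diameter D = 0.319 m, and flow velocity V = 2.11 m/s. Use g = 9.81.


Darcy-Weisbach equation: h_f = f * (L/D) * V^2/(2g).
f * L/D = 0.0332 * 151/0.319 = 15.7154.
V^2/(2g) = 2.11^2 / (2*9.81) = 4.4521 / 19.62 = 0.2269 m.
h_f = 15.7154 * 0.2269 = 3.566 m.

3.566


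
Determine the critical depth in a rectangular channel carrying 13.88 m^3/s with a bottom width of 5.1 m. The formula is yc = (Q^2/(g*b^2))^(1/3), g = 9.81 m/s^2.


Using yc = (Q^2 / (g * b^2))^(1/3):
Q^2 = 13.88^2 = 192.65.
g * b^2 = 9.81 * 5.1^2 = 9.81 * 26.01 = 255.16.
Q^2 / (g*b^2) = 192.65 / 255.16 = 0.755.
yc = 0.755^(1/3) = 0.9106 m.

0.9106


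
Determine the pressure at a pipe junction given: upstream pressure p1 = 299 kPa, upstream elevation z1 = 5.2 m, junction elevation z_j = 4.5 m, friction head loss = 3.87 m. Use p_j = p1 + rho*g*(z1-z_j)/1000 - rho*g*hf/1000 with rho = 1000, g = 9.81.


Junction pressure: p_j = p1 + rho*g*(z1 - z_j)/1000 - rho*g*hf/1000.
Elevation term = 1000*9.81*(5.2 - 4.5)/1000 = 6.867 kPa.
Friction term = 1000*9.81*3.87/1000 = 37.965 kPa.
p_j = 299 + 6.867 - 37.965 = 267.9 kPa.

267.9


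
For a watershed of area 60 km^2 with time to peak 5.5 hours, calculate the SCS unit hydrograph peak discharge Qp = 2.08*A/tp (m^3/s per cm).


SCS formula: Qp = 2.08 * A / tp.
Qp = 2.08 * 60 / 5.5
   = 124.8 / 5.5
   = 22.69 m^3/s per cm.

22.69


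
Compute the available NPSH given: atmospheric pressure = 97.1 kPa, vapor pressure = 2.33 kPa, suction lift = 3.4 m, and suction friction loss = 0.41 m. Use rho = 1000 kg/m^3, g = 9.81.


NPSHa = p_atm/(rho*g) - z_s - hf_s - p_vap/(rho*g).
p_atm/(rho*g) = 97.1*1000 / (1000*9.81) = 9.898 m.
p_vap/(rho*g) = 2.33*1000 / (1000*9.81) = 0.238 m.
NPSHa = 9.898 - 3.4 - 0.41 - 0.238
      = 5.85 m.

5.85


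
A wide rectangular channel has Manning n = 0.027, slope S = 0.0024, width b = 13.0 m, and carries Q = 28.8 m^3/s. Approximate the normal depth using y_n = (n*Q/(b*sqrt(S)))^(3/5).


We use the wide-channel approximation y_n = (n*Q/(b*sqrt(S)))^(3/5).
sqrt(S) = sqrt(0.0024) = 0.04899.
Numerator: n*Q = 0.027 * 28.8 = 0.7776.
Denominator: b*sqrt(S) = 13.0 * 0.04899 = 0.63687.
arg = 1.221.
y_n = 1.221^(3/5) = 1.1273 m.

1.1273


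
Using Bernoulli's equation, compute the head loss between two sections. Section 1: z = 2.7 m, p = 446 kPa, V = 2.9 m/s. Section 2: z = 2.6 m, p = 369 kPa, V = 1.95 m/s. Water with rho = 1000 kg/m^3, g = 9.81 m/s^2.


Total head at each section: H = z + p/(rho*g) + V^2/(2g).
H1 = 2.7 + 446*1000/(1000*9.81) + 2.9^2/(2*9.81)
   = 2.7 + 45.464 + 0.4286
   = 48.592 m.
H2 = 2.6 + 369*1000/(1000*9.81) + 1.95^2/(2*9.81)
   = 2.6 + 37.615 + 0.1938
   = 40.408 m.
h_L = H1 - H2 = 48.592 - 40.408 = 8.184 m.

8.184


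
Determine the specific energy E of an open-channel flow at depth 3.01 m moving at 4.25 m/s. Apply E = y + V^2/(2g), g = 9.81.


Specific energy E = y + V^2/(2g).
Velocity head = V^2/(2g) = 4.25^2 / (2*9.81) = 18.0625 / 19.62 = 0.9206 m.
E = 3.01 + 0.9206 = 3.9306 m.

3.9306


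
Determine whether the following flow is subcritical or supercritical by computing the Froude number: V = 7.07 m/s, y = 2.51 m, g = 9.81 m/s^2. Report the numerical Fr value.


The Froude number is defined as Fr = V / sqrt(g*y).
g*y = 9.81 * 2.51 = 24.6231.
sqrt(g*y) = sqrt(24.6231) = 4.9622.
Fr = 7.07 / 4.9622 = 1.4248.
Since Fr > 1, the flow is supercritical.

1.4248


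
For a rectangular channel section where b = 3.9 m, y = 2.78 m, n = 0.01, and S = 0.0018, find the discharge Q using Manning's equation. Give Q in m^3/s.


For a rectangular channel, the cross-sectional area A = b * y = 3.9 * 2.78 = 10.84 m^2.
The wetted perimeter P = b + 2y = 3.9 + 2*2.78 = 9.46 m.
Hydraulic radius R = A/P = 10.84/9.46 = 1.1461 m.
Velocity V = (1/n)*R^(2/3)*S^(1/2) = (1/0.01)*1.1461^(2/3)*0.0018^(1/2) = 4.6464 m/s.
Discharge Q = A * V = 10.84 * 4.6464 = 50.376 m^3/s.

50.376
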